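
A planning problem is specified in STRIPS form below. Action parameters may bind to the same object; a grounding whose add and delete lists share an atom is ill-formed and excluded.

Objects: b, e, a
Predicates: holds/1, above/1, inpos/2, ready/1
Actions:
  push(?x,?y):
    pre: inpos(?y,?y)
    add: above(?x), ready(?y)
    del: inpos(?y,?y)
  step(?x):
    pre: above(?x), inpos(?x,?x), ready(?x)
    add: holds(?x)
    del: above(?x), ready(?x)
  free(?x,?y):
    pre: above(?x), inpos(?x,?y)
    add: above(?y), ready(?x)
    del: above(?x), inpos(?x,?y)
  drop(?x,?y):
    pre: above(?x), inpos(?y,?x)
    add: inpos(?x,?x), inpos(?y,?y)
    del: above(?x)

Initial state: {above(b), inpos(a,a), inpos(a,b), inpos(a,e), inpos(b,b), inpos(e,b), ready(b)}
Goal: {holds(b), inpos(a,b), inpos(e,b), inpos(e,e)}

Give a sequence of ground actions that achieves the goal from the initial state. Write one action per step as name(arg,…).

1. push(e,a)  →  {above(b), above(e), inpos(a,b), inpos(a,e), inpos(b,b), inpos(e,b), ready(a), ready(b)}
2. step(b)  →  {above(e), holds(b), inpos(a,b), inpos(a,e), inpos(b,b), inpos(e,b), ready(a)}
3. drop(e,a)  →  {holds(b), inpos(a,a), inpos(a,b), inpos(a,e), inpos(b,b), inpos(e,b), inpos(e,e), ready(a)}

push(e,a); step(b); drop(e,a)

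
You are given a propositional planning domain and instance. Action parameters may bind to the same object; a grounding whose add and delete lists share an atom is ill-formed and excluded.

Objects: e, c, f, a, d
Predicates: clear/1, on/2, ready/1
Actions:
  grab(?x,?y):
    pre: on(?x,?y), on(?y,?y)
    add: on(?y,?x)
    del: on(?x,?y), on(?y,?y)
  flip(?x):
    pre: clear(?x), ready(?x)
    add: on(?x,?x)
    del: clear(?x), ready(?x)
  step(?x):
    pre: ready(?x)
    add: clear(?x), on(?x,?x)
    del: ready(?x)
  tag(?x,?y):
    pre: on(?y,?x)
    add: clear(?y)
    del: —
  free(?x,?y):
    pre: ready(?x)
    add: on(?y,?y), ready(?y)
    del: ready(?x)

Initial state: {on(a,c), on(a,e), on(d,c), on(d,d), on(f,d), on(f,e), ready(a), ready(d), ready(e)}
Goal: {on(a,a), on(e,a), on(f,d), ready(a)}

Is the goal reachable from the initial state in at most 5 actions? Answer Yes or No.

Yes

1. step(e)  →  {clear(e), on(a,c), on(a,e), on(d,c), on(d,d), on(e,e), on(f,d), on(f,e), ready(a), ready(d)}
2. grab(a,e)  →  {clear(e), on(a,c), on(d,c), on(d,d), on(e,a), on(f,d), on(f,e), ready(a), ready(d)}
3. free(d,a)  →  {clear(e), on(a,a), on(a,c), on(d,c), on(d,d), on(e,a), on(f,d), on(f,e), ready(a)}
optimal plan length = 3; 3 ≤ 5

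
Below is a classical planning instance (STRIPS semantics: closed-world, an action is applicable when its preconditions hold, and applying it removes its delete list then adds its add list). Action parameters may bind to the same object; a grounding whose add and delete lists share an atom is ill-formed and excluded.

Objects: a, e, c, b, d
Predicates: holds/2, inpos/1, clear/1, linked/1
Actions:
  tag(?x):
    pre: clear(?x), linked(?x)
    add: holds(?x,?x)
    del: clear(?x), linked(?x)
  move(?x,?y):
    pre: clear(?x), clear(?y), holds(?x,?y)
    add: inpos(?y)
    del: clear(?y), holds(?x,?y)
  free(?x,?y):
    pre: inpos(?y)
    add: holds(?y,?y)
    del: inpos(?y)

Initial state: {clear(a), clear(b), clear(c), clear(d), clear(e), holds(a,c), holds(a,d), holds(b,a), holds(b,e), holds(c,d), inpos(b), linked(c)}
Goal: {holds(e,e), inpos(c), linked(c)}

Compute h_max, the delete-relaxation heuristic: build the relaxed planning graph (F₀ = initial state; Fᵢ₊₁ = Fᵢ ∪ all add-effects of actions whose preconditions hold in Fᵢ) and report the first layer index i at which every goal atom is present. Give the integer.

F0 = init (12 atoms)
F1 = F0 ∪ {holds(b,b), holds(c,c), inpos(a), inpos(c), inpos(d), inpos(e)}  (18 atoms)
F2 = F1 ∪ {holds(a,a), holds(d,d), holds(e,e)}  (21 atoms)
goal ⊆ F2  ⇒  h_max = 2

2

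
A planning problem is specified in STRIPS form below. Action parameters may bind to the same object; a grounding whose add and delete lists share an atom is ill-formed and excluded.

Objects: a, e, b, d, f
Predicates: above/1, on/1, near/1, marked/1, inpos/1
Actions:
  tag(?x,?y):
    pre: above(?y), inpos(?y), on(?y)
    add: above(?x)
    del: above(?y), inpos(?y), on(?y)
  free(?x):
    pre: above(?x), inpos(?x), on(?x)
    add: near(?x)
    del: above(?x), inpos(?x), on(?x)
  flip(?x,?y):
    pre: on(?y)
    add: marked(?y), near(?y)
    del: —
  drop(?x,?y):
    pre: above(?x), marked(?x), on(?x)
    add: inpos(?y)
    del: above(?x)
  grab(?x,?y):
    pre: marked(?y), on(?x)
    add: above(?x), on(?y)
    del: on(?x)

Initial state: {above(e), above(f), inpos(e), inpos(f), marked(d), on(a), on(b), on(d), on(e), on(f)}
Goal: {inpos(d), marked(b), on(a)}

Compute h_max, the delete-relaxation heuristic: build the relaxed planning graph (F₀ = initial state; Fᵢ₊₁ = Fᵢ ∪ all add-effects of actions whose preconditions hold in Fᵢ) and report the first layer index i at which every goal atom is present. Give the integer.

2

F0 = init (10 atoms)
F1 = F0 ∪ {above(a), above(b), above(d), marked(a), marked(b), marked(e), marked(f), near(a), near(b), near(d), near(e), near(f)}  (22 atoms)
F2 = F1 ∪ {inpos(a), inpos(b), inpos(d)}  (25 atoms)
goal ⊆ F2  ⇒  h_max = 2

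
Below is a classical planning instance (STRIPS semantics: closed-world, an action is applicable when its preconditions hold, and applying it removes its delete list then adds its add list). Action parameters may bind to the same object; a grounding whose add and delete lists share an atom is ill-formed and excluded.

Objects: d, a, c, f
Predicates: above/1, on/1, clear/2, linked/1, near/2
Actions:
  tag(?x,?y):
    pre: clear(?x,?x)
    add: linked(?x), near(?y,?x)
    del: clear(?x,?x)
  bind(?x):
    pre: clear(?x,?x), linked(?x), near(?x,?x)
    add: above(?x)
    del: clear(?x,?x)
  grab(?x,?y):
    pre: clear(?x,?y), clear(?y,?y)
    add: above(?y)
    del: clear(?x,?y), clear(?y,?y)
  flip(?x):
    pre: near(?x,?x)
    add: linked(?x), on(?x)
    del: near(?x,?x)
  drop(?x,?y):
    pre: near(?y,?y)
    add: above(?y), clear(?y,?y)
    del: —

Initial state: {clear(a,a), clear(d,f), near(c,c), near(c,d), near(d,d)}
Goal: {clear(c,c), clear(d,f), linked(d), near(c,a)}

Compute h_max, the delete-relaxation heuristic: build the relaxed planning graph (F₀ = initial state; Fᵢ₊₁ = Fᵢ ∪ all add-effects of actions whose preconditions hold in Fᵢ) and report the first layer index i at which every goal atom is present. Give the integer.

F0 = init (5 atoms)
F1 = F0 ∪ {above(a), above(c), above(d), clear(c,c), clear(d,d), linked(a), linked(c), linked(d), near(a,a), near(c,a), near(d,a), near(f,a), on(c), on(d)}  (19 atoms)
goal ⊆ F1  ⇒  h_max = 1

1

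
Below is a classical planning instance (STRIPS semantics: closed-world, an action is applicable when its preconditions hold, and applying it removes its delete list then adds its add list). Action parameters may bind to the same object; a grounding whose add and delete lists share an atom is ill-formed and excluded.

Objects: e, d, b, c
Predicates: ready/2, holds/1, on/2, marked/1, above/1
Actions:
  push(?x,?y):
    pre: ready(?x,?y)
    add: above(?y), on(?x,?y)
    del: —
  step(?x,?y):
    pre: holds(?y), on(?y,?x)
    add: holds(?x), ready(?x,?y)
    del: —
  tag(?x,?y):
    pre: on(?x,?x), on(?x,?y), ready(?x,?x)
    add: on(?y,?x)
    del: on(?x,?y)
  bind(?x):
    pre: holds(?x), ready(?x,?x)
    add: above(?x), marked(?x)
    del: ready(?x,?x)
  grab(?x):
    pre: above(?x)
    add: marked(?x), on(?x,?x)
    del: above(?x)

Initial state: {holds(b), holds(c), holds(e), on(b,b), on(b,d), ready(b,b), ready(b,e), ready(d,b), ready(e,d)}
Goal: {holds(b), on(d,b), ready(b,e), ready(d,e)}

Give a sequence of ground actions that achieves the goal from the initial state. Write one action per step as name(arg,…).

push(e,d); push(d,b); step(d,e)

1. push(e,d)  →  {above(d), holds(b), holds(c), holds(e), on(b,b), on(b,d), on(e,d), ready(b,b), ready(b,e), ready(d,b), ready(e,d)}
2. push(d,b)  →  {above(b), above(d), holds(b), holds(c), holds(e), on(b,b), on(b,d), on(d,b), on(e,d), ready(b,b), ready(b,e), ready(d,b), ready(e,d)}
3. step(d,e)  →  {above(b), above(d), holds(b), holds(c), holds(d), holds(e), on(b,b), on(b,d), on(d,b), on(e,d), ready(b,b), ready(b,e), ready(d,b), ready(d,e), ready(e,d)}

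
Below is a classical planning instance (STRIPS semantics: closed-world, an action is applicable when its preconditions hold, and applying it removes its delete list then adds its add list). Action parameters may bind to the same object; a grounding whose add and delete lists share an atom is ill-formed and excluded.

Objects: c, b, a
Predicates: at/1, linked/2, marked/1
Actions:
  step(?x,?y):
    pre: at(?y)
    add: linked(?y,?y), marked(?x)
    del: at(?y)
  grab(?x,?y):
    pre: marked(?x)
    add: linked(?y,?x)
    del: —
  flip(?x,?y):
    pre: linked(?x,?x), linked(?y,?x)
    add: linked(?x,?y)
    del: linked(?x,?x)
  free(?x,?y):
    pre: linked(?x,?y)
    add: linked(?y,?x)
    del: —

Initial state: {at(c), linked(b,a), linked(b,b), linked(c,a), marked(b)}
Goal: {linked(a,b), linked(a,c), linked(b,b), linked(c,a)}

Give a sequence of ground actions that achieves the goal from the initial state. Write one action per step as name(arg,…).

1. grab(b,a)  →  {at(c), linked(a,b), linked(b,a), linked(b,b), linked(c,a), marked(b)}
2. free(c,a)  →  {at(c), linked(a,b), linked(a,c), linked(b,a), linked(b,b), linked(c,a), marked(b)}

grab(b,a); free(c,a)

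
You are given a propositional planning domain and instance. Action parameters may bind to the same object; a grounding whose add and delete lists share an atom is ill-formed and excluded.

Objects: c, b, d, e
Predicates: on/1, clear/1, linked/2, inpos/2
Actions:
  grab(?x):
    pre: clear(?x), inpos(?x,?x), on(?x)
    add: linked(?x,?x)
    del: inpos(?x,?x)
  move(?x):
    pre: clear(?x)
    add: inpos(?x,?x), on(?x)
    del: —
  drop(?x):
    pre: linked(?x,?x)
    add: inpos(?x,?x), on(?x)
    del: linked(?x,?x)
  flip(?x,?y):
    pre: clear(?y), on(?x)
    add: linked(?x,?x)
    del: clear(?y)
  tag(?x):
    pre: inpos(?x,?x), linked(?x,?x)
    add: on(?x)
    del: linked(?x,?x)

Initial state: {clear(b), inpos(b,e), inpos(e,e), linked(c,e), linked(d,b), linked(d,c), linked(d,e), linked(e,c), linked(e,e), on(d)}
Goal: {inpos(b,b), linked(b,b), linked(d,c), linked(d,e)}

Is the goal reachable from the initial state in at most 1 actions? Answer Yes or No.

No

1. move(b)  →  {clear(b), inpos(b,b), inpos(b,e), inpos(e,e), linked(c,e), linked(d,b), linked(d,c), linked(d,e), linked(e,c), linked(e,e), on(b), on(d)}
2. flip(b,b)  →  {inpos(b,b), inpos(b,e), inpos(e,e), linked(b,b), linked(c,e), linked(d,b), linked(d,c), linked(d,e), linked(e,c), linked(e,e), on(b), on(d)}
optimal plan length = 2; 2 > 1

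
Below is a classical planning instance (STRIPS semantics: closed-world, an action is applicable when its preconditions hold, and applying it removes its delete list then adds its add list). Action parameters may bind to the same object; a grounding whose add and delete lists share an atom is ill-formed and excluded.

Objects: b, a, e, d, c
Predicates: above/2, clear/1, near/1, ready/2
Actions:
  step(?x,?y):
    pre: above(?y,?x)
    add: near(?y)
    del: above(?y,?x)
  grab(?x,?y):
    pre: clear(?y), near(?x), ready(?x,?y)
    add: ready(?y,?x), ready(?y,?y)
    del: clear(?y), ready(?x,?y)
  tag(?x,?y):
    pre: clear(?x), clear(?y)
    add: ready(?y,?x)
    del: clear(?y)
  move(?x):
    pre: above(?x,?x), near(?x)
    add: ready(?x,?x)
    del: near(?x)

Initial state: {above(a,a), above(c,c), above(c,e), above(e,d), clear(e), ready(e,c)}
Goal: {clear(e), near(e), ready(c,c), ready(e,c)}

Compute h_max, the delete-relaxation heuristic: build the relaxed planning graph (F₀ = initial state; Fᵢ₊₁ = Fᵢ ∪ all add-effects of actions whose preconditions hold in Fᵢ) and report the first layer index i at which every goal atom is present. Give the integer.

F0 = init (6 atoms)
F1 = F0 ∪ {near(a), near(c), near(e), ready(e,e)}  (10 atoms)
F2 = F1 ∪ {ready(a,a), ready(c,c)}  (12 atoms)
goal ⊆ F2  ⇒  h_max = 2

2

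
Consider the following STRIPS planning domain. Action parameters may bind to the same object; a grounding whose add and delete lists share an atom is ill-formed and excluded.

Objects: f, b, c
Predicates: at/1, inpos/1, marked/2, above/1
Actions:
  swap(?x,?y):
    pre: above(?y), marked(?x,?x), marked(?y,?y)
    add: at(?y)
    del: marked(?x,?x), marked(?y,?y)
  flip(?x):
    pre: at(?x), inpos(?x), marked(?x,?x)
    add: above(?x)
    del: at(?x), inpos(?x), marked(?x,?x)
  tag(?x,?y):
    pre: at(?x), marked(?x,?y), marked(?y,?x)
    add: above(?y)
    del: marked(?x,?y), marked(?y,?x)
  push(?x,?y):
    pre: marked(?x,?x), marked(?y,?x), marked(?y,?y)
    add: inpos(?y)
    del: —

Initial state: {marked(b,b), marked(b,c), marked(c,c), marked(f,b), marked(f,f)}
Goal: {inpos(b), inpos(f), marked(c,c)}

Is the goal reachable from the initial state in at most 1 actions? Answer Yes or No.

No

1. push(f,f)  →  {inpos(f), marked(b,b), marked(b,c), marked(c,c), marked(f,b), marked(f,f)}
2. push(b,b)  →  {inpos(b), inpos(f), marked(b,b), marked(b,c), marked(c,c), marked(f,b), marked(f,f)}
optimal plan length = 2; 2 > 1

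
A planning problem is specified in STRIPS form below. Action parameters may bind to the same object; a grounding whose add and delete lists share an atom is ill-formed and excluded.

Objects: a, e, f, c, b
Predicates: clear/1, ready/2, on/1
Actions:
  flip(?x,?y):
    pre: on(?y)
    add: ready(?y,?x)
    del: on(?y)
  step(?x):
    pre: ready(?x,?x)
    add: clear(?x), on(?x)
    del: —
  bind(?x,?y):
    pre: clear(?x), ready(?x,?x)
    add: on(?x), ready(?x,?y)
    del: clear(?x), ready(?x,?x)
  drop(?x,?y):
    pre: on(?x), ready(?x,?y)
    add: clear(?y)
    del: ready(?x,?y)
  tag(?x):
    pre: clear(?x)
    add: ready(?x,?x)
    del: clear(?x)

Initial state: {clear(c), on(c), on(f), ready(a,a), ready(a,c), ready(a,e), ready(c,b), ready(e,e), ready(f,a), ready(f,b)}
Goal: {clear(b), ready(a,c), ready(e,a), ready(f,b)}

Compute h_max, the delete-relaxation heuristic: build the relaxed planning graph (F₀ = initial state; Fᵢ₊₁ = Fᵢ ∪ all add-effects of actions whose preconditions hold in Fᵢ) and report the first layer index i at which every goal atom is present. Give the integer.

2

F0 = init (10 atoms)
F1 = F0 ∪ {clear(a), clear(b), clear(e), on(a), on(e), ready(c,a), ready(c,c), ready(c,e), ready(c,f), ready(f,c), ready(f,e), ready(f,f)}  (22 atoms)
F2 = F1 ∪ {clear(f), ready(a,b), ready(a,f), ready(b,b), ready(e,a), ready(e,b), ready(e,c), ready(e,f)}  (30 atoms)
goal ⊆ F2  ⇒  h_max = 2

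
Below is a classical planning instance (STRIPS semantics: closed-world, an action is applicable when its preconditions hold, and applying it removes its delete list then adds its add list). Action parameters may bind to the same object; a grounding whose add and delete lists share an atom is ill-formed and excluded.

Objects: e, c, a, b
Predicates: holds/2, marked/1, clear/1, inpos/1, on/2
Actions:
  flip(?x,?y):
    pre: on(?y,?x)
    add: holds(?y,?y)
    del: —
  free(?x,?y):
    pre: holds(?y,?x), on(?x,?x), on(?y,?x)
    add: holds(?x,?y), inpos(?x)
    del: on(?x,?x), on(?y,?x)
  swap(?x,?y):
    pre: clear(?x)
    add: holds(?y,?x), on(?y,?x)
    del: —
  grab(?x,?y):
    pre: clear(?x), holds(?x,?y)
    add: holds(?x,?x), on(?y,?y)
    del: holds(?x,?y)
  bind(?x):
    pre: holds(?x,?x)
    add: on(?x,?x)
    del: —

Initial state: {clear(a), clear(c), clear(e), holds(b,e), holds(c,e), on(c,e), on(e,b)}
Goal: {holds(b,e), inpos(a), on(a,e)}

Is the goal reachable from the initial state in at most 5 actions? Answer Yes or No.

Yes

1. swap(e,a)  →  {clear(a), clear(c), clear(e), holds(a,e), holds(b,e), holds(c,e), on(a,e), on(c,e), on(e,b)}
2. swap(a,a)  →  {clear(a), clear(c), clear(e), holds(a,a), holds(a,e), holds(b,e), holds(c,e), on(a,a), on(a,e), on(c,e), on(e,b)}
3. free(a,a)  →  {clear(a), clear(c), clear(e), holds(a,a), holds(a,e), holds(b,e), holds(c,e), inpos(a), on(a,e), on(c,e), on(e,b)}
optimal plan length = 3; 3 ≤ 5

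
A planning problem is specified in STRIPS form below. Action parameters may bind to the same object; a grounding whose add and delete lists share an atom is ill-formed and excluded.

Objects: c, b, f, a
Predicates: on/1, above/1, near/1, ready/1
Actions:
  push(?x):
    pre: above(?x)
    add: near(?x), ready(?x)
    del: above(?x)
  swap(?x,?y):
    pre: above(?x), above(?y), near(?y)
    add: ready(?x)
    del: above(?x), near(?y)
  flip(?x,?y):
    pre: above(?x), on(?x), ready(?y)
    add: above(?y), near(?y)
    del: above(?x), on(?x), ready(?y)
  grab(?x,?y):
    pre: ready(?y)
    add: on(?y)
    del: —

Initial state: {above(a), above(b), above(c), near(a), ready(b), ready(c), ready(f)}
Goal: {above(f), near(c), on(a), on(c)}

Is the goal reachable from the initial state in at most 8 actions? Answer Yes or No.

Yes

1. push(c)  →  {above(a), above(b), near(a), near(c), ready(b), ready(c), ready(f)}
2. push(a)  →  {above(b), near(a), near(c), ready(a), ready(b), ready(c), ready(f)}
3. grab(c,c)  →  {above(b), near(a), near(c), on(c), ready(a), ready(b), ready(c), ready(f)}
4. grab(c,b)  →  {above(b), near(a), near(c), on(b), on(c), ready(a), ready(b), ready(c), ready(f)}
5. flip(b,f)  →  {above(f), near(a), near(c), near(f), on(c), ready(a), ready(b), ready(c)}
6. grab(c,a)  →  {above(f), near(a), near(c), near(f), on(a), on(c), ready(a), ready(b), ready(c)}
optimal plan length = 6; 6 ≤ 8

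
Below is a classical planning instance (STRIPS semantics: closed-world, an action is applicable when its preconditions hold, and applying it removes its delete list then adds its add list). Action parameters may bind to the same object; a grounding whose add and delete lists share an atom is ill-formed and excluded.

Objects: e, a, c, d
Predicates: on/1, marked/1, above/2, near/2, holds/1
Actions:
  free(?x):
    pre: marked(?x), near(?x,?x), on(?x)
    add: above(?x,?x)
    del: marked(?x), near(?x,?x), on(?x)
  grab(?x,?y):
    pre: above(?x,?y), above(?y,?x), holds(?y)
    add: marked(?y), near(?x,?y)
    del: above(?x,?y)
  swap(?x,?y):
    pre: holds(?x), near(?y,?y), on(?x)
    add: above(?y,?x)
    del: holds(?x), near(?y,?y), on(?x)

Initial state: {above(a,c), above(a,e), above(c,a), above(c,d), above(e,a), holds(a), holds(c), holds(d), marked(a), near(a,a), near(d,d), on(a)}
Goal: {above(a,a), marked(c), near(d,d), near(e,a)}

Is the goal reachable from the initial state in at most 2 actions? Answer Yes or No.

1. free(a)  →  {above(a,a), above(a,c), above(a,e), above(c,a), above(c,d), above(e,a), holds(a), holds(c), holds(d), near(d,d)}
2. grab(e,a)  →  {above(a,a), above(a,c), above(a,e), above(c,a), above(c,d), holds(a), holds(c), holds(d), marked(a), near(d,d), near(e,a)}
3. grab(a,c)  →  {above(a,a), above(a,e), above(c,a), above(c,d), holds(a), holds(c), holds(d), marked(a), marked(c), near(a,c), near(d,d), near(e,a)}
optimal plan length = 3; 3 > 2

No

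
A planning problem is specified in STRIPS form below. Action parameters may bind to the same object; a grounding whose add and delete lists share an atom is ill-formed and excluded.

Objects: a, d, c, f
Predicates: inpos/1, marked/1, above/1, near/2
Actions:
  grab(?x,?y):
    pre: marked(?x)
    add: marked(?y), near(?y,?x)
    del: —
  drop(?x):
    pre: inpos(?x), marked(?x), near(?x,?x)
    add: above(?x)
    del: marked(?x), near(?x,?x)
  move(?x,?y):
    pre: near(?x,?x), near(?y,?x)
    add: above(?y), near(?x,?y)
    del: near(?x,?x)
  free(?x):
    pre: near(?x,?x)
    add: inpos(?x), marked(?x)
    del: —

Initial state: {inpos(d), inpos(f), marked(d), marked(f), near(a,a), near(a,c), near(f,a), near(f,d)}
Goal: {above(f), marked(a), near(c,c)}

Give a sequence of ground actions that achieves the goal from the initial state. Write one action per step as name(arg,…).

1. grab(d,a)  →  {inpos(d), inpos(f), marked(a), marked(d), marked(f), near(a,a), near(a,c), near(a,d), near(f,a), near(f,d)}
2. grab(a,c)  →  {inpos(d), inpos(f), marked(a), marked(c), marked(d), marked(f), near(a,a), near(a,c), near(a,d), near(c,a), near(f,a), near(f,d)}
3. grab(c,c)  →  {inpos(d), inpos(f), marked(a), marked(c), marked(d), marked(f), near(a,a), near(a,c), near(a,d), near(c,a), near(c,c), near(f,a), near(f,d)}
4. move(a,f)  →  {above(f), inpos(d), inpos(f), marked(a), marked(c), marked(d), marked(f), near(a,c), near(a,d), near(a,f), near(c,a), near(c,c), near(f,a), near(f,d)}

grab(d,a); grab(a,c); grab(c,c); move(a,f)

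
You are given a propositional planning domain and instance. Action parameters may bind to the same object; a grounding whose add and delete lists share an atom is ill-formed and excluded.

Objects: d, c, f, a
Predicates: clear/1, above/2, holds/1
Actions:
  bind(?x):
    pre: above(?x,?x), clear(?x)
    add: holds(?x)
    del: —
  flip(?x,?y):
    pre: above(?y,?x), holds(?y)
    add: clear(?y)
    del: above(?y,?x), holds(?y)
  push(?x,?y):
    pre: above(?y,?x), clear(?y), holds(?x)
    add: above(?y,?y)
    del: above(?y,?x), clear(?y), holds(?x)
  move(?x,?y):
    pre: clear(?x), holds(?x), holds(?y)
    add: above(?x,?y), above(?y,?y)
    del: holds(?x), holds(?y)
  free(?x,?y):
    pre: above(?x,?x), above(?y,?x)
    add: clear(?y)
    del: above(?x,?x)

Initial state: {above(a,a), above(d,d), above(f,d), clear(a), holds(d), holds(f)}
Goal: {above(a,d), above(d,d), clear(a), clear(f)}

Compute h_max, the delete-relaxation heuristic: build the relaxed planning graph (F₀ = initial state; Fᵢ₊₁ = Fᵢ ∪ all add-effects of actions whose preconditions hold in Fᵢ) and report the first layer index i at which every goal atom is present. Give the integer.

2

F0 = init (6 atoms)
F1 = F0 ∪ {clear(d), clear(f), holds(a)}  (9 atoms)
F2 = F1 ∪ {above(a,d), above(a,f), above(d,a), above(d,f), above(f,a), above(f,f)}  (15 atoms)
goal ⊆ F2  ⇒  h_max = 2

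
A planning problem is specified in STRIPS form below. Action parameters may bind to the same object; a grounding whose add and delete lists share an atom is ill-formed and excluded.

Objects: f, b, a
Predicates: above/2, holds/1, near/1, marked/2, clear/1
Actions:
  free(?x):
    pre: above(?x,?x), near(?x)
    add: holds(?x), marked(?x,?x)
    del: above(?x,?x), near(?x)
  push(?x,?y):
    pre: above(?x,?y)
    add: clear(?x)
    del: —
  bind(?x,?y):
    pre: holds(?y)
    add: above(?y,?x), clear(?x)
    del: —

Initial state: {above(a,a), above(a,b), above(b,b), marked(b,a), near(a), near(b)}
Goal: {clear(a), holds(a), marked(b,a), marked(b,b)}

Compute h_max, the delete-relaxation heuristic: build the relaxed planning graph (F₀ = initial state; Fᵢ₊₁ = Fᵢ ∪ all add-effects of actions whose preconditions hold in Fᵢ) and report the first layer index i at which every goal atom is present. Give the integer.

F0 = init (6 atoms)
F1 = F0 ∪ {clear(a), clear(b), holds(a), holds(b), marked(a,a), marked(b,b)}  (12 atoms)
goal ⊆ F1  ⇒  h_max = 1

1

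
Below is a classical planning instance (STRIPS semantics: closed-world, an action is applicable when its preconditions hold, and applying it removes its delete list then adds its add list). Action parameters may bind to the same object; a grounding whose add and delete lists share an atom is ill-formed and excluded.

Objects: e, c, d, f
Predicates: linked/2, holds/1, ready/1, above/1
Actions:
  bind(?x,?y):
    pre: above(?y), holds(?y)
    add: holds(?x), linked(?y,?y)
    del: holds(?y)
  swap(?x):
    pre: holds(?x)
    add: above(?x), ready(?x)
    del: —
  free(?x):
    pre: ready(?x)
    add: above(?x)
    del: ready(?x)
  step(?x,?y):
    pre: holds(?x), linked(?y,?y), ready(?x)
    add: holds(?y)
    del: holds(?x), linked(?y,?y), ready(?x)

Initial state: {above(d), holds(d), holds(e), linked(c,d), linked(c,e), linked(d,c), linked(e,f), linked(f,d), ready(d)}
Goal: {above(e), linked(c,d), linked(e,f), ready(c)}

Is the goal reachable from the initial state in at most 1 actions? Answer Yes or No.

No

1. bind(c,d)  →  {above(d), holds(c), holds(e), linked(c,d), linked(c,e), linked(d,c), linked(d,d), linked(e,f), linked(f,d), ready(d)}
2. swap(e)  →  {above(d), above(e), holds(c), holds(e), linked(c,d), linked(c,e), linked(d,c), linked(d,d), linked(e,f), linked(f,d), ready(d), ready(e)}
3. swap(c)  →  {above(c), above(d), above(e), holds(c), holds(e), linked(c,d), linked(c,e), linked(d,c), linked(d,d), linked(e,f), linked(f,d), ready(c), ready(d), ready(e)}
optimal plan length = 3; 3 > 1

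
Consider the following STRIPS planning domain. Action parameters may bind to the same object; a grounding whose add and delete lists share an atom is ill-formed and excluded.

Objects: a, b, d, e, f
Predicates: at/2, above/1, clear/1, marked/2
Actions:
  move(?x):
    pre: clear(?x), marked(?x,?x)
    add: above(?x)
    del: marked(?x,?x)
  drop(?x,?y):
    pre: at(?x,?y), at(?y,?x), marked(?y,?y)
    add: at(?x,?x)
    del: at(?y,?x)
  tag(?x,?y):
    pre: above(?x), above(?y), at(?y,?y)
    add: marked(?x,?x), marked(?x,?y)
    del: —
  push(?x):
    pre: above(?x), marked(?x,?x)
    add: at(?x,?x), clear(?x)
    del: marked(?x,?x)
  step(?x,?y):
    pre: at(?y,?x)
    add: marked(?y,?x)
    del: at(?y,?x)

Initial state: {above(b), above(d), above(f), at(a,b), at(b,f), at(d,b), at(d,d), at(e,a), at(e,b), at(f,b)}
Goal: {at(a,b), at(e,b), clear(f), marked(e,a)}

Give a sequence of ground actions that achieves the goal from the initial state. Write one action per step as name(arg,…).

1. tag(f,d)  →  {above(b), above(d), above(f), at(a,b), at(b,f), at(d,b), at(d,d), at(e,a), at(e,b), at(f,b), marked(f,d), marked(f,f)}
2. push(f)  →  {above(b), above(d), above(f), at(a,b), at(b,f), at(d,b), at(d,d), at(e,a), at(e,b), at(f,b), at(f,f), clear(f), marked(f,d)}
3. step(a,e)  →  {above(b), above(d), above(f), at(a,b), at(b,f), at(d,b), at(d,d), at(e,b), at(f,b), at(f,f), clear(f), marked(e,a), marked(f,d)}

tag(f,d); push(f); step(a,e)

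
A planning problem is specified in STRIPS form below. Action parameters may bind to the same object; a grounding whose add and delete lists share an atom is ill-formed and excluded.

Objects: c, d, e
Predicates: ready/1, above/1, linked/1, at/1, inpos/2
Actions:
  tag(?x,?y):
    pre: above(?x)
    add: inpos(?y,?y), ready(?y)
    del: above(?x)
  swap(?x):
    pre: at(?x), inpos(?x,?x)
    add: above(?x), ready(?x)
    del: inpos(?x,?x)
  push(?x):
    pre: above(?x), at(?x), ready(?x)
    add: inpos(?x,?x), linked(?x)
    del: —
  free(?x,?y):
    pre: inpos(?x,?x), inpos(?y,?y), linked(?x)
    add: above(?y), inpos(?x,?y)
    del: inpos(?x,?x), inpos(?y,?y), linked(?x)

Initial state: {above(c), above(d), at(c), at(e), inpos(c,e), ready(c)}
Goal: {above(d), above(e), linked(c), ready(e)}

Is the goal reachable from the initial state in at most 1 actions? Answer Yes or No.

1. push(c)  →  {above(c), above(d), at(c), at(e), inpos(c,c), inpos(c,e), linked(c), ready(c)}
2. tag(c,e)  →  {above(d), at(c), at(e), inpos(c,c), inpos(c,e), inpos(e,e), linked(c), ready(c), ready(e)}
3. swap(e)  →  {above(d), above(e), at(c), at(e), inpos(c,c), inpos(c,e), linked(c), ready(c), ready(e)}
optimal plan length = 3; 3 > 1

No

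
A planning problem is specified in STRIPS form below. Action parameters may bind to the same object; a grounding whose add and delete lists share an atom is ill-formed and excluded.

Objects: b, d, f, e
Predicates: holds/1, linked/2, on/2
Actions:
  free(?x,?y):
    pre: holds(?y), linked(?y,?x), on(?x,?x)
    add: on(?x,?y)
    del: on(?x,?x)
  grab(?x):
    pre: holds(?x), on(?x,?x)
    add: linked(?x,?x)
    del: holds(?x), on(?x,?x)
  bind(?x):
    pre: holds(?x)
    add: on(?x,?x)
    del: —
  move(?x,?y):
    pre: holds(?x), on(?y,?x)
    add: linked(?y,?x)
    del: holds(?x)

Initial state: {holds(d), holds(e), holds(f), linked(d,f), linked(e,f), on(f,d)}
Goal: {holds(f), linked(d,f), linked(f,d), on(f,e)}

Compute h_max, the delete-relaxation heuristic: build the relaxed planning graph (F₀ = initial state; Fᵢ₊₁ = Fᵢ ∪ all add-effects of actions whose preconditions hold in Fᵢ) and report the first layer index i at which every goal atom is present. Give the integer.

F0 = init (6 atoms)
F1 = F0 ∪ {linked(f,d), on(d,d), on(e,e), on(f,f)}  (10 atoms)
F2 = F1 ∪ {linked(d,d), linked(e,e), linked(f,f), on(d,f), on(f,e)}  (15 atoms)
goal ⊆ F2  ⇒  h_max = 2

2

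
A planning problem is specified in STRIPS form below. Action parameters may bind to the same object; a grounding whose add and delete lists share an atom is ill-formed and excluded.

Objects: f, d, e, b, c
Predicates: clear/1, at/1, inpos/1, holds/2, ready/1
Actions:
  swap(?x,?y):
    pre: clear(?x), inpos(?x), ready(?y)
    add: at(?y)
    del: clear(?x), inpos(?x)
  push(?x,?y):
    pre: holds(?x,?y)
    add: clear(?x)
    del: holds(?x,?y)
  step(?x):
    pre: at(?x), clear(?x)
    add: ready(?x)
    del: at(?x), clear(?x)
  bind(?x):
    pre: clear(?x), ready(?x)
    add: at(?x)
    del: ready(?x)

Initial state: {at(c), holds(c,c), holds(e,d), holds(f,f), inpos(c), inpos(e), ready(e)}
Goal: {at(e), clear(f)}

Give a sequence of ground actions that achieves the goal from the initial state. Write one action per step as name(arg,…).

1. push(f,f)  →  {at(c), clear(f), holds(c,c), holds(e,d), inpos(c), inpos(e), ready(e)}
2. push(e,d)  →  {at(c), clear(e), clear(f), holds(c,c), inpos(c), inpos(e), ready(e)}
3. swap(e,e)  →  {at(c), at(e), clear(f), holds(c,c), inpos(c), ready(e)}

push(f,f); push(e,d); swap(e,e)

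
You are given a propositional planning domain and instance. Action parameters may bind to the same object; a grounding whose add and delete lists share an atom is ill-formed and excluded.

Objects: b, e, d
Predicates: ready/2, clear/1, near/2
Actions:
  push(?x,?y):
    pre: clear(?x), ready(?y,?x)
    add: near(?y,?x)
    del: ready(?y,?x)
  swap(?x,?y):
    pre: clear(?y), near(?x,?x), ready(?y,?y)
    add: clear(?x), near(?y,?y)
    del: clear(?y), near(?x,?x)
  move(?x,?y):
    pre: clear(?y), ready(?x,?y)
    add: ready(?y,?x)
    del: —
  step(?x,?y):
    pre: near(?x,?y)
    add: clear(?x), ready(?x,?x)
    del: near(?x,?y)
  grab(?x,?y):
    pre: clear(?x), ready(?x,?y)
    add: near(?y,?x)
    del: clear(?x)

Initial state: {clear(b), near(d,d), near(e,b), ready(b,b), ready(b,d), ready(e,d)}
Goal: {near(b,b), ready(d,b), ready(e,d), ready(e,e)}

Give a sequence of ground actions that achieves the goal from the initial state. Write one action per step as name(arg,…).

1. swap(d,b)  →  {clear(d), near(b,b), near(e,b), ready(b,b), ready(b,d), ready(e,d)}
2. move(b,d)  →  {clear(d), near(b,b), near(e,b), ready(b,b), ready(b,d), ready(d,b), ready(e,d)}
3. step(e,b)  →  {clear(d), clear(e), near(b,b), ready(b,b), ready(b,d), ready(d,b), ready(e,d), ready(e,e)}

swap(d,b); move(b,d); step(e,b)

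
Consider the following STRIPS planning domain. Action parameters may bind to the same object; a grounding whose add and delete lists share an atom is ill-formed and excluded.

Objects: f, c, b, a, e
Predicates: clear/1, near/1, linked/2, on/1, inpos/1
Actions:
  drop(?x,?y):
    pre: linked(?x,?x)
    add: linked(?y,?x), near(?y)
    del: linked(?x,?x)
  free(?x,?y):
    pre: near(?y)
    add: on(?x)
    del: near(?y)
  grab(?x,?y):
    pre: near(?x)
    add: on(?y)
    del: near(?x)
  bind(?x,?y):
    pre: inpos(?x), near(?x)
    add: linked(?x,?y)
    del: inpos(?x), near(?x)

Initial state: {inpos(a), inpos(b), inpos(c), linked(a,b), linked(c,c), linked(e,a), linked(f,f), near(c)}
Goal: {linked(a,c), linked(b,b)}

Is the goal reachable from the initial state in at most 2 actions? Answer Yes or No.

No

1. drop(f,b)  →  {inpos(a), inpos(b), inpos(c), linked(a,b), linked(b,f), linked(c,c), linked(e,a), near(b), near(c)}
2. drop(c,a)  →  {inpos(a), inpos(b), inpos(c), linked(a,b), linked(a,c), linked(b,f), linked(e,a), near(a), near(b), near(c)}
3. bind(b,b)  →  {inpos(a), inpos(c), linked(a,b), linked(a,c), linked(b,b), linked(b,f), linked(e,a), near(a), near(c)}
optimal plan length = 3; 3 > 2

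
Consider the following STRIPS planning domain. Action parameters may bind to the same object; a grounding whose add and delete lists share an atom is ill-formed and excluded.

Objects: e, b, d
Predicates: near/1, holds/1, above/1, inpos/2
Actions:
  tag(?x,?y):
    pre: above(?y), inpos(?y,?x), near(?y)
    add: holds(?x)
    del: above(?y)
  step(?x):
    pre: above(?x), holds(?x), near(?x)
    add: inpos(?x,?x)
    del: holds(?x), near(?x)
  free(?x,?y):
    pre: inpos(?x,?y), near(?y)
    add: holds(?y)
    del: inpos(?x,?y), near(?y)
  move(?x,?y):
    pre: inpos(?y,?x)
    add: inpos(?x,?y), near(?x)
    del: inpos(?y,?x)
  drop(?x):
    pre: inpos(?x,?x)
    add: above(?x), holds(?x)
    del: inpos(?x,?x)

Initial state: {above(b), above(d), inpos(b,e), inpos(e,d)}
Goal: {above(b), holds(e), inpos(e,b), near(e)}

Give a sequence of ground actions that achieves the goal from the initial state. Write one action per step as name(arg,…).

move(e,b); move(d,e); tag(e,d)

1. move(e,b)  →  {above(b), above(d), inpos(e,b), inpos(e,d), near(e)}
2. move(d,e)  →  {above(b), above(d), inpos(d,e), inpos(e,b), near(d), near(e)}
3. tag(e,d)  →  {above(b), holds(e), inpos(d,e), inpos(e,b), near(d), near(e)}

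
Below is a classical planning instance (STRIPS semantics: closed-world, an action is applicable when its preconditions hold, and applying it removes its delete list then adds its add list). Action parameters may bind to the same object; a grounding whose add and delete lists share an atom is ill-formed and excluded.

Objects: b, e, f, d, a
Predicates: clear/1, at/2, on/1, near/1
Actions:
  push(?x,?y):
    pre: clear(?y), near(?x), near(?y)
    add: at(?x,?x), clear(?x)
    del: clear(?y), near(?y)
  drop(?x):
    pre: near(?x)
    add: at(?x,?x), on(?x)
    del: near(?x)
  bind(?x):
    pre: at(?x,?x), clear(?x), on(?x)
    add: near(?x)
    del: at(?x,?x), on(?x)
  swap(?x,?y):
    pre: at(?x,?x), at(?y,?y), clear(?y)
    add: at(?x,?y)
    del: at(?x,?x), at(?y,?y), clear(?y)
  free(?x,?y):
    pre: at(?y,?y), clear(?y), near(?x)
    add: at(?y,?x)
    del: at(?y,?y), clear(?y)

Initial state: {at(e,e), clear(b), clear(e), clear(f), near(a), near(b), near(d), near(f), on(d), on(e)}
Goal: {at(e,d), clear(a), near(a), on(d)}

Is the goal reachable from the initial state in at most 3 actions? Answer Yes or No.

1. push(a,b)  →  {at(a,a), at(e,e), clear(a), clear(e), clear(f), near(a), near(d), near(f), on(d), on(e)}
2. free(d,e)  →  {at(a,a), at(e,d), clear(a), clear(f), near(a), near(d), near(f), on(d), on(e)}
optimal plan length = 2; 2 ≤ 3

Yes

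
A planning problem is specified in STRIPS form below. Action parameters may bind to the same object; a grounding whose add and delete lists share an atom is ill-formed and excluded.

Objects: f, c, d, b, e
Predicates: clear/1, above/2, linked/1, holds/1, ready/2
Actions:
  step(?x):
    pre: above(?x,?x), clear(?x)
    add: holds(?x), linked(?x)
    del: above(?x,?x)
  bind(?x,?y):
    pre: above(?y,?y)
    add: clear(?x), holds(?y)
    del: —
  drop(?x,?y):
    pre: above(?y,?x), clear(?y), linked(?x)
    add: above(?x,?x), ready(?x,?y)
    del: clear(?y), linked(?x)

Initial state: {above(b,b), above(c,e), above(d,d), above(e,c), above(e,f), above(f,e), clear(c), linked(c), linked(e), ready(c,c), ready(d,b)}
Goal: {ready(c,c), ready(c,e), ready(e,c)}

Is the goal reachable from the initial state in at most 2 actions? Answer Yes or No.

No

1. bind(e,d)  →  {above(b,b), above(c,e), above(d,d), above(e,c), above(e,f), above(f,e), clear(c), clear(e), holds(d), linked(c), linked(e), ready(c,c), ready(d,b)}
2. drop(c,e)  →  {above(b,b), above(c,c), above(c,e), above(d,d), above(e,c), above(e,f), above(f,e), clear(c), holds(d), linked(e), ready(c,c), ready(c,e), ready(d,b)}
3. drop(e,c)  →  {above(b,b), above(c,c), above(c,e), above(d,d), above(e,c), above(e,e), above(e,f), above(f,e), holds(d), ready(c,c), ready(c,e), ready(d,b), ready(e,c)}
optimal plan length = 3; 3 > 2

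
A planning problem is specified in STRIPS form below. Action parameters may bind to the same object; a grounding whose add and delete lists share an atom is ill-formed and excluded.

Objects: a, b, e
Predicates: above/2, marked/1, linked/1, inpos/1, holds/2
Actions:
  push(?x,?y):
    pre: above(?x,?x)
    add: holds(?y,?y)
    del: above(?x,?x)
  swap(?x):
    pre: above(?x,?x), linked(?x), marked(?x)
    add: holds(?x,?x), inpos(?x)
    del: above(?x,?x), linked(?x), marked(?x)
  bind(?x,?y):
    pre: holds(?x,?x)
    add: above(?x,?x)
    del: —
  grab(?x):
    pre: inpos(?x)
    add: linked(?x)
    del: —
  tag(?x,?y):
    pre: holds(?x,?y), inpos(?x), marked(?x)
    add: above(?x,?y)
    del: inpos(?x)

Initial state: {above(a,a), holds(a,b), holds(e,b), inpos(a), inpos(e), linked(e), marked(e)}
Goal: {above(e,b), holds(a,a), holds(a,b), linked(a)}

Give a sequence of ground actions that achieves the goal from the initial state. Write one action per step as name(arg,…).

1. push(a,a)  →  {holds(a,a), holds(a,b), holds(e,b), inpos(a), inpos(e), linked(e), marked(e)}
2. grab(a)  →  {holds(a,a), holds(a,b), holds(e,b), inpos(a), inpos(e), linked(a), linked(e), marked(e)}
3. tag(e,b)  →  {above(e,b), holds(a,a), holds(a,b), holds(e,b), inpos(a), linked(a), linked(e), marked(e)}

push(a,a); grab(a); tag(e,b)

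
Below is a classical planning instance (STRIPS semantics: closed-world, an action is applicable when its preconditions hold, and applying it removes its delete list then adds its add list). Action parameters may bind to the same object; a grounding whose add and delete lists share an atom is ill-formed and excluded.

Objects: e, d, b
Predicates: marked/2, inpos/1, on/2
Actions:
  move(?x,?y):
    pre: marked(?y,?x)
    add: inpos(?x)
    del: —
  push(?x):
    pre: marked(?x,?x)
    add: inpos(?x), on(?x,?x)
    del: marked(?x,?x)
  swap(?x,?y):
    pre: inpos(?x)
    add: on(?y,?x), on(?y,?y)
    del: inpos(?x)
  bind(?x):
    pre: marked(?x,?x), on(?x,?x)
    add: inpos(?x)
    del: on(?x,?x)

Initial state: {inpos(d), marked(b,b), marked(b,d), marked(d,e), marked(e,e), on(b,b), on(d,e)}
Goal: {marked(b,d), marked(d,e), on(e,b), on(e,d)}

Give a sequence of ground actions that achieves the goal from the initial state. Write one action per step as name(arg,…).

move(b,b); swap(d,e); swap(b,e)

1. move(b,b)  →  {inpos(b), inpos(d), marked(b,b), marked(b,d), marked(d,e), marked(e,e), on(b,b), on(d,e)}
2. swap(d,e)  →  {inpos(b), marked(b,b), marked(b,d), marked(d,e), marked(e,e), on(b,b), on(d,e), on(e,d), on(e,e)}
3. swap(b,e)  →  {marked(b,b), marked(b,d), marked(d,e), marked(e,e), on(b,b), on(d,e), on(e,b), on(e,d), on(e,e)}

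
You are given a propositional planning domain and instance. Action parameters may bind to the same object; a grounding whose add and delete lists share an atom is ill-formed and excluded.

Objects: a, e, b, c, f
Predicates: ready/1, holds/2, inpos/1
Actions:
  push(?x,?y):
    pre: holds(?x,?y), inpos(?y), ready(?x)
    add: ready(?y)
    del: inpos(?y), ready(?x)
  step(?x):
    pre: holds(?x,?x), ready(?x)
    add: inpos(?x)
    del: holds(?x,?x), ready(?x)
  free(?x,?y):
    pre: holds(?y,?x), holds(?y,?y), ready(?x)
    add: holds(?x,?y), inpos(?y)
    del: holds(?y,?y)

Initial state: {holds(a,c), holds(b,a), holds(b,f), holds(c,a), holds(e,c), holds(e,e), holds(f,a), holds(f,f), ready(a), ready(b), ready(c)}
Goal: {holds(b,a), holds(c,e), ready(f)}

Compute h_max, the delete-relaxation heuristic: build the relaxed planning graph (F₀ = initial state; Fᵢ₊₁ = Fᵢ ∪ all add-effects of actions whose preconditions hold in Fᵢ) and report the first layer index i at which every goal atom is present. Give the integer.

2

F0 = init (11 atoms)
F1 = F0 ∪ {holds(a,f), holds(c,e), inpos(e), inpos(f)}  (15 atoms)
F2 = F1 ∪ {ready(e), ready(f)}  (17 atoms)
goal ⊆ F2  ⇒  h_max = 2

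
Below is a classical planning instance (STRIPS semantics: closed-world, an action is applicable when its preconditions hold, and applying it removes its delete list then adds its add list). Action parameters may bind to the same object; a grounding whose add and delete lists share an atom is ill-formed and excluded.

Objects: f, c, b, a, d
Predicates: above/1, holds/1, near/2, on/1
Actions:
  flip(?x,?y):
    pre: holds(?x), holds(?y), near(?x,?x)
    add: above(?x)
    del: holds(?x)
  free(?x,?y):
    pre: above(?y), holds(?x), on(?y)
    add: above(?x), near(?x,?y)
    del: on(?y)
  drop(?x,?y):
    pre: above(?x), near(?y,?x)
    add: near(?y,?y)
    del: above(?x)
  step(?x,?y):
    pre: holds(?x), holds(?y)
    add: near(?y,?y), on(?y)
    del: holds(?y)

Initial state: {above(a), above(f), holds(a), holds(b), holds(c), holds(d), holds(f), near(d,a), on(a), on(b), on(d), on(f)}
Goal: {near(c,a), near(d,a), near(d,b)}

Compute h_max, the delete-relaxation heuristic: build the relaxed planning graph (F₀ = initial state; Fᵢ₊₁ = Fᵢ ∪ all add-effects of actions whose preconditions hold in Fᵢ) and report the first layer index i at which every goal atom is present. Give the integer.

2

F0 = init (12 atoms)
F1 = F0 ∪ {above(b), above(c), above(d), near(a,a), near(a,f), near(b,a), near(b,b), near(b,f), near(c,a), near(c,c), near(c,f), near(d,d), near(d,f), near(f,a), near(f,f), on(c)}  (28 atoms)
F2 = F1 ∪ {near(a,b), near(a,c), near(a,d), near(b,c), near(b,d), near(c,b), near(c,d), near(d,b), near(d,c), near(f,b), near(f,c), near(f,d)}  (40 atoms)
goal ⊆ F2  ⇒  h_max = 2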